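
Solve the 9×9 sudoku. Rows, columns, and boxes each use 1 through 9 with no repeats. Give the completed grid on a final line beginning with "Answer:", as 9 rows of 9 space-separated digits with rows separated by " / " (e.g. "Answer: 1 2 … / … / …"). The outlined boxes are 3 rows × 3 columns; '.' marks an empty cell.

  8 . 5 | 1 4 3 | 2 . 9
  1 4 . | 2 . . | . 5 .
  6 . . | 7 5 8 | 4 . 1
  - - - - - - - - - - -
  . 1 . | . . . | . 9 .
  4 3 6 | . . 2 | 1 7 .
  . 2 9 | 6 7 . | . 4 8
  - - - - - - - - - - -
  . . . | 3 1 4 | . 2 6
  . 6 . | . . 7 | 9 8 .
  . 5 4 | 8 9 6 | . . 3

Step 1. [r4c6∈{5}] r4c6 has the single candidate 5, so r4c6=5.
Step 2. [r7c2∈{7,8,9}] r7c2 is the only open cell in col 2 admitting 8, so r7c2=8.
Step 3. [r7c3∈{7}] r7c3 is down to just 7. So r7c3=7.
Step 4. [r2c7∈{3,6,7,8}] 8 has one home in row 2: r2c7. So r2c7=8.
Step 5. [r5c9∈{5}] nothing but 5 survives at r5c9 ⇒ r5c9=5.
Step 6. [r8c5∈{2}] nothing but 2 survives at r8c5 ⇒ r8c5=2.
Step 7. [r4c5∈{3,8}] col 5 places 3 nowhere but r4c5, so r4c5=3.
Step 8. [r2c3∈{3}] only 3 remains possible at r2c3 ⇒ r2c3=3.
Step 9. [r1c2∈{7}] r1c2's peers cover all but 7 ⇒ r1c2=7.
Step 10. [r6c1∈{5}] r6c1 has the single candidate 5. So r6c1=5.
Step 11. [r4c7∈{6}] only 6 remains possible at r4c7. So r4c7=6.
Step 12. [r3c2∈{9}] only 9 remains possible at r3c2. So r3c2=9.
Step 13. [r4c1∈{7}] r4c1's peers cover all but 7. So r4c1=7.
Step 14. [r6c7∈{3}] r6c7 is down to just 3, so r6c7=3.
Step 15. [r9c1∈{2}] r9c1 is down to just 2, so r9c1=2.
Step 16. [r3c8∈{3}] r3c8 is down to just 3. So r3c8=3.
Step 17. [r7c7∈{5}] r7c7's peers cover all but 5, so r7c7=5.
Step 18. [r8c3∈{1}] r8c3 is down to just 1 ⇒ r8c3=1.
Step 19. [r7c1∈{9}] r7c1 is down to just 9. So r7c1=9.
Step 20. [r5c4∈{9}] r5c4 is down to just 9, so r5c4=9.
Step 21. [r2c5∈{6}] r2c5 is down to just 6. So r2c5=6.
Step 22. [r2c9∈{7}] only 7 remains possible at r2c9 ⇒ r2c9=7.
Step 23. [r6c6∈{1}] r6c6 is down to just 1, so r6c6=1.
Step 24. [r4c3∈{8}] only 8 remains possible at r4c3, so r4c3=8.
Step 25. [r8c1∈{3}] r8c1's peers cover all but 3. So r8c1=3.
Step 26. [r8c9∈{4}] nothing but 4 survives at r8c9, so r8c9=4.
Step 27. [r4c9∈{2}] r4c9's peers cover all but 2. So r4c9=2.
Step 28. [r1c8∈{6}] r1c8 is down to just 6 ⇒ r1c8=6.
Step 29. [r3c3∈{2}] r3c3 is down to just 2 ⇒ r3c3=2.
Step 30. [r9c7∈{7}] r9c7's peers cover all but 7, so r9c7=7.
Step 31. [r2c6∈{9}] nothing but 9 survives at r2c6, so r2c6=9.
Step 32. [r8c4∈{5}] r8c4 is down to just 5 ⇒ r8c4=5.
Step 33. [r5c5∈{8}] r5c5 has the single candidate 8, so r5c5=8.
Step 34. [r4c4∈{4}] r4c4 has the single candidate 4. So r4c4=4.
Step 35. [r9c8∈{1}] nothing but 1 survives at r9c8. So r9c8=1.

Answer: 8 7 5 1 4 3 2 6 9 / 1 4 3 2 6 9 8 5 7 / 6 9 2 7 5 8 4 3 1 / 7 1 8 4 3 5 6 9 2 / 4 3 6 9 8 2 1 7 5 / 5 2 9 6 7 1 3 4 8 / 9 8 7 3 1 4 5 2 6 / 3 6 1 5 2 7 9 8 4 / 2 5 4 8 9 6 7 1 3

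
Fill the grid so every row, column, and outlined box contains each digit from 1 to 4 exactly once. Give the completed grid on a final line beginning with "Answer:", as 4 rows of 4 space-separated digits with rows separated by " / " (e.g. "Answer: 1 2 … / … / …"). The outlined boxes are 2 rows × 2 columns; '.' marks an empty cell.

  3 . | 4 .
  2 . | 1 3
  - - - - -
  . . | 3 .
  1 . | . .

Step 1. [r4c3∈{2}] nothing but 2 survives at r4c3, so r4c3=2.
Step 2. [r3c1∈{4}] r3c1 has the single candidate 4. So r3c1=4.
Step 3. [r3c4∈{1}] nothing but 1 survives at r3c4 ⇒ r3c4=1.
Step 4. [r1c4∈{2}] only 2 remains possible at r1c4 ⇒ r1c4=2.
Step 5. [r2c2∈{4}] nothing but 4 survives at r2c2 ⇒ r2c2=4.
Step 6. [r4c4∈{4}] only 4 remains possible at r4c4, so r4c4=4.
Step 7. [r1c2∈{1}] r1c2 is down to just 1 ⇒ r1c2=1.
Step 8. [r4c2∈{3}] r4c2's peers cover all but 3, so r4c2=3.
Step 9. [r3c2∈{2}] nothing but 2 survives at r3c2, so r3c2=2.

Answer: 3 1 4 2 / 2 4 1 3 / 4 2 3 1 / 1 3 2 4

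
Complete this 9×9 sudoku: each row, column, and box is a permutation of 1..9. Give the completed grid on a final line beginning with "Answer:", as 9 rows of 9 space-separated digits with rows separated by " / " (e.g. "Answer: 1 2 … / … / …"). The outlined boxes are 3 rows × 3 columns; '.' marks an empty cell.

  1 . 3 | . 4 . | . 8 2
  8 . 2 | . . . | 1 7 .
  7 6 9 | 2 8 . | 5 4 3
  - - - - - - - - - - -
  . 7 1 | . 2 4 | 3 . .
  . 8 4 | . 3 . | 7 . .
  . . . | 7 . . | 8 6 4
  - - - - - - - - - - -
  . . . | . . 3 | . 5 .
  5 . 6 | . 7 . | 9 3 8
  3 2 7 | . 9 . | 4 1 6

Step 1. [r4c8∈{9}] r4c8 has the single candidate 9 ⇒ r4c8=9.
Step 2. [r1c2∈{5}] r1c2 is down to just 5 ⇒ r1c2=5.
Step 3. [r4c4∈{5,6,8}] 8 has one home in row 4: r4c4. So r4c4=8.
Step 4. [r7c1∈{4,9}] in col 1, 4 fits only at r7c1. So r7c1=4.
Step 5. [r9c4∈{5}] only 5 remains possible at r9c4 ⇒ r9c4=5.
Step 6. [r5c9∈{1,5}] across col 9, 1 lands solely at r5c9, so r5c9=1.
Step 7. [r5c6∈{5,6,9}] row 5 places 5 nowhere but r5c6. So r5c6=5.
Step 8. [r5c4∈{6,9}] box 5 places 6 nowhere but r5c4 ⇒ r5c4=6.
Step 9. [r6c6∈{1,9}] 9 has one home in box 5: r6c6 ⇒ r6c6=9.
Step 10. [r7c4∈{1}] only 1 remains possible at r7c4, so r7c4=1.
Step 11. [r2c6∈{6}] r2c6 has the single candidate 6. So r2c6=6.
Step 12. [r1c4∈{9}] r1c4's peers cover all but 9 ⇒ r1c4=9.
Step 13. [r6c1∈{2}] nothing but 2 survives at r6c1 ⇒ r6c1=2.
Step 14. [r4c1∈{6}] r4c1 has the single candidate 6 ⇒ r4c1=6.
Step 15. [r6c3∈{5}] r6c3's peers cover all but 5, so r6c3=5.
Step 16. [r2c4∈{3}] r2c4's peers cover all but 3. So r2c4=3.
Step 17. [r7c9∈{7}] r7c9's peers cover all but 7, so r7c9=7.
Step 18. [r7c2∈{9}] only 9 remains possible at r7c2 ⇒ r7c2=9.
Step 19. [r8c2∈{1}] r8c2 has the single candidate 1, so r8c2=1.
Step 20. [r8c6∈{2}] only 2 remains possible at r8c6, so r8c6=2.
Step 21. [r3c6∈{1}] r3c6 is down to just 1 ⇒ r3c6=1.
Step 22. [r1c7∈{6}] r1c7 is down to just 6 ⇒ r1c7=6.
Step 23. [r6c5∈{1}] r6c5 has the single candidate 1, so r6c5=1.
Step 24. [r4c9∈{5}] only 5 remains possible at r4c9. So r4c9=5.
Step 25. [r5c8∈{2}] r5c8 is down to just 2 ⇒ r5c8=2.
Step 26. [r1c6∈{7}] only 7 remains possible at r1c6, so r1c6=7.
Step 27. [r5c1∈{9}] r5c1's peers cover all but 9 ⇒ r5c1=9.
Step 28. [r9c6∈{8}] only 8 remains possible at r9c6 ⇒ r9c6=8.
Step 29. [r7c3∈{8}] r7c3 is down to just 8 ⇒ r7c3=8.
Step 30. [r2c5∈{5}] r2c5 is down to just 5 ⇒ r2c5=5.
Step 31. [r8c4∈{4}] only 4 remains possible at r8c4 ⇒ r8c4=4.
Step 32. [r2c2∈{4}] r2c2 is down to just 4. So r2c2=4.
Step 33. [r2c9∈{9}] r2c9's peers cover all but 9, so r2c9=9.
Step 34. [r6c2∈{3}] only 3 remains possible at r6c2 ⇒ r6c2=3.
Step 35. [r7c7∈{2}] only 2 remains possible at r7c7. So r7c7=2.
Step 36. [r7c5∈{6}] only 6 remains possible at r7c5. So r7c5=6.

Answer: 1 5 3 9 4 7 6 8 2 / 8 4 2 3 5 6 1 7 9 / 7 6 9 2 8 1 5 4 3 / 6 7 1 8 2 4 3 9 5 / 9 8 4 6 3 5 7 2 1 / 2 3 5 7 1 9 8 6 4 / 4 9 8 1 6 3 2 5 7 / 5 1 6 4 7 2 9 3 8 / 3 2 7 5 9 8 4 1 6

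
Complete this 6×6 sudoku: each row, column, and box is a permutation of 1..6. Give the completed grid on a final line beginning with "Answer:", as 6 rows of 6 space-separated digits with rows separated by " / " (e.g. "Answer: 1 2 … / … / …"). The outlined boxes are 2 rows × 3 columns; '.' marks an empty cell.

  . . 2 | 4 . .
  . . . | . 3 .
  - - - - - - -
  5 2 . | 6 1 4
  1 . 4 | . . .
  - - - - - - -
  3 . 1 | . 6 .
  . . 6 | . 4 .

Step 1. [r1c5∈{5}] nothing but 5 survives at r1c5. So r1c5=5.
Step 2. [r1c1∈{6}] r1c1 has the single candidate 6. So r1c1=6.
Step 3. [r6c2∈{5}] r6c2 is down to just 5, so r6c2=5.
Step 4. [r1c6∈{1}] nothing but 1 survives at r1c6 ⇒ r1c6=1.
Step 5. [r2c4∈{2}] r2c4 is down to just 2. So r2c4=2.
Step 6. [r5c6∈{2,5}] across row 5, 2 lands solely at r5c6, so r5c6=2.
Step 7. [r4c6∈{3,5}] in col 6, 5 fits only at r4c6 ⇒ r4c6=5.
Step 8. [r4c4∈{3}] r4c4 is down to just 3. So r4c4=3.
Step 9. [r2c2∈{1,4}] r2c2 is the only open cell in row 2 admitting 1, so r2c2=1.
Step 10. [r2c3∈{5}] r2c3 has the single candidate 5 ⇒ r2c3=5.
Step 11. [r5c4∈{5}] nothing but 5 survives at r5c4, so r5c4=5.
Step 12. [r6c6∈{3}] r6c6 is down to just 3 ⇒ r6c6=3.
Step 13. [r2c1∈{4}] r2c1's peers cover all but 4. So r2c1=4.
Step 14. [r6c4∈{1}] r6c4 is down to just 1. So r6c4=1.
Step 15. [r4c2∈{6}] r4c2's peers cover all but 6 ⇒ r4c2=6.
Step 16. [r3c3∈{3}] only 3 remains possible at r3c3, so r3c3=3.
Step 17. [r2c6∈{6}] r2c6 is down to just 6 ⇒ r2c6=6.
Step 18. [r1c2∈{3}] nothing but 3 survives at r1c2, so r1c2=3.
Step 19. [r5c2∈{4}] r5c2's peers cover all but 4, so r5c2=4.
Step 20. [r6c1∈{2}] only 2 remains possible at r6c1. So r6c1=2.
Step 21. [r4c5∈{2}] r4c5 has the single candidate 2, so r4c5=2.

Answer: 6 3 2 4 5 1 / 4 1 5 2 3 6 / 5 2 3 6 1 4 / 1 6 4 3 2 5 / 3 4 1 5 6 2 / 2 5 6 1 4 3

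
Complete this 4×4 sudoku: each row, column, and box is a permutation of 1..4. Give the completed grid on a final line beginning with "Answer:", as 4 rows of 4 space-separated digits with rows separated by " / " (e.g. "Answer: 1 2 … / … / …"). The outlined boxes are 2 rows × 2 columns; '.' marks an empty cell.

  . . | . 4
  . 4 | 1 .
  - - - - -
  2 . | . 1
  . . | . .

Step 1. [r3c2∈{3}] r3c2 has the single candidate 3 ⇒ r3c2=3.
Step 2. [r2c4∈{2,3}] across row 2, 2 lands solely at r2c4. So r2c4=2.
Step 3. [r1c3∈{3}] only 3 remains possible at r1c3 ⇒ r1c3=3.
Step 4. [r1c1∈{1}] r1c1 is down to just 1 ⇒ r1c1=1.
Step 5. [r4c3∈{2,4}] in row 4, 2 fits only at r4c3, so r4c3=2.
Step 6. [r4c4∈{3}] nothing but 3 survives at r4c4, so r4c4=3.
Step 7. [r1c2∈{2}] r1c2 is down to just 2 ⇒ r1c2=2.
Step 8. [r4c1∈{4}] r4c1's peers cover all but 4 ⇒ r4c1=4.
Step 9. [r4c2∈{1}] nothing but 1 survives at r4c2 ⇒ r4c2=1.
Step 10. [r3c3∈{4}] only 4 remains possible at r3c3. So r3c3=4.
Step 11. [r2c1∈{3}] r2c1 is down to just 3. So r2c1=3.

Answer: 1 2 3 4 / 3 4 1 2 / 2 3 4 1 / 4 1 2 3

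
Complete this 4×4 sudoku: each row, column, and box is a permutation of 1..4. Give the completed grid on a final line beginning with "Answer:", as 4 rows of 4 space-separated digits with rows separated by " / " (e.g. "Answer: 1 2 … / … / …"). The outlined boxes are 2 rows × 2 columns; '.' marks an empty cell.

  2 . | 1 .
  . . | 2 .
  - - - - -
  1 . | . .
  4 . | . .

Step 1. [r4c3∈{3}] only 3 remains possible at r4c3, so r4c3=3.
Step 2. [r3c2∈{2,3}] across row 3, 3 lands solely at r3c2. So r3c2=3.
Step 3. [r1c2∈{4}] only 4 remains possible at r1c2, so r1c2=4.
Step 4. [r3c4∈{2,4}] row 3 places 2 nowhere but r3c4, so r3c4=2.
Step 5. [r2c1∈{3}] r2c1 has the single candidate 3, so r2c1=3.
Step 6. [r3c3∈{4}] only 4 remains possible at r3c3, so r3c3=4.
Step 7. [r4c2∈{2}] only 2 remains possible at r4c2, so r4c2=2.
Step 8. [r1c4∈{3}] r1c4 is down to just 3. So r1c4=3.
Step 9. [r4c4∈{1}] nothing but 1 survives at r4c4 ⇒ r4c4=1.
Step 10. [r2c4∈{4}] r2c4's peers cover all but 4, so r2c4=4.
Step 11. [r2c2∈{1}] r2c2 is down to just 1, so r2c2=1.

Answer: 2 4 1 3 / 3 1 2 4 / 1 3 4 2 / 4 2 3 1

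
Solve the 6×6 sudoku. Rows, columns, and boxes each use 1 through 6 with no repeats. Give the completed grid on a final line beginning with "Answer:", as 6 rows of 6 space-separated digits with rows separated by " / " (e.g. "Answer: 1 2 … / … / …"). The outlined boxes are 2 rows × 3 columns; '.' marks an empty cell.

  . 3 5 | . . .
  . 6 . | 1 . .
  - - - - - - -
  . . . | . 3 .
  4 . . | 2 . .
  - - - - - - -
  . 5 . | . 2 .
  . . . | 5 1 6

Step 1. [r4c2∈{1}] r4c2's peers cover all but 1. So r4c2=1.
Step 2. [r2c1∈{2}] r2c1 is down to just 2. So r2c1=2.
Step 3. [r5c4∈{3,4}] in col 4, 3 fits only at r5c4 ⇒ r5c4=3.
Step 4. [r2c3∈{4}] r2c3 has the single candidate 4, so r2c3=4.
Step 5. [r1c5∈{4,6}] 4 has one home in col 5: r1c5. So r1c5=4.
Step 6. [r4c6∈{5}] nothing but 5 survives at r4c6, so r4c6=5.
Step 7. [r3c2∈{2}] r3c2's peers cover all but 2. So r3c2=2.
Step 8. [r3c3∈{6}] r3c3's peers cover all but 6 ⇒ r3c3=6.
Step 9. [r5c1∈{1,6}] across row 5, 6 lands solely at r5c1. So r5c1=6.
Step 10. [r6c3∈{2,3}] in row 6, 2 fits only at r6c3. So r6c3=2.
Step 11. [r3c4∈{4}] r3c4's peers cover all but 4, so r3c4=4.
Step 12. [r3c6∈{1}] r3c6 has the single candidate 1 ⇒ r3c6=1.
Step 13. [r1c1∈{1}] r1c1's peers cover all but 1. So r1c1=1.
Step 14. [r1c4∈{6}] only 6 remains possible at r1c4 ⇒ r1c4=6.
Step 15. [r2c6∈{3}] r2c6 has the single candidate 3 ⇒ r2c6=3.
Step 16. [r5c6∈{4}] r5c6's peers cover all but 4 ⇒ r5c6=4.
Step 17. [r6c2∈{4}] r6c2's peers cover all but 4. So r6c2=4.
Step 18. [r5c3∈{1}] nothing but 1 survives at r5c3. So r5c3=1.
Step 19. [r2c5∈{5}] only 5 remains possible at r2c5, so r2c5=5.
Step 20. [r1c6∈{2}] r1c6's peers cover all but 2, so r1c6=2.
Step 21. [r6c1∈{3}] r6c1 has the single candidate 3, so r6c1=3.
Step 22. [r3c1∈{5}] only 5 remains possible at r3c1. So r3c1=5.
Step 23. [r4c5∈{6}] r4c5 is down to just 6, so r4c5=6.
Step 24. [r4c3∈{3}] r4c3's peers cover all but 3, so r4c3=3.

Answer: 1 3 5 6 4 2 / 2 6 4 1 5 3 / 5 2 6 4 3 1 / 4 1 3 2 6 5 / 6 5 1 3 2 4 / 3 4 2 5 1 6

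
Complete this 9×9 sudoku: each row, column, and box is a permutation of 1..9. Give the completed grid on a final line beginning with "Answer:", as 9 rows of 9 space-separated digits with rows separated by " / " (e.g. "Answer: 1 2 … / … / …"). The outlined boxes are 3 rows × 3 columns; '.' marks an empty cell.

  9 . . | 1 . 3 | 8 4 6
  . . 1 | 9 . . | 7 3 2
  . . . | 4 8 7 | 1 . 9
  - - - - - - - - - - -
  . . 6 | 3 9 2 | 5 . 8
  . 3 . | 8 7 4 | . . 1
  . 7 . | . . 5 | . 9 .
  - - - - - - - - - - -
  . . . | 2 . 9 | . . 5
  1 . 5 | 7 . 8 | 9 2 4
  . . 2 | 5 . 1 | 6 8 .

Step 1. [r4c1∈{4}] nothing but 4 survives at r4c1 ⇒ r4c1=4.
Step 2. [r7c3∈{3,4,7,8}] across col 3, 4 lands solely at r7c3, so r7c3=4.
Step 3. [r8c2∈{6}] r8c2's peers cover all but 6. So r8c2=6.
Step 4. [r7c7∈{3}] only 3 remains possible at r7c7 ⇒ r7c7=3.
Step 5. [r3c1∈{2,3,5,6}] 6 has one home in row 3: r3c1 ⇒ r3c1=6.
Step 6. [r1c5∈{2,5}] r1c5 is the only open cell in col 5 admitting 2. So r1c5=2.
Step 7. [r1c2∈{5}] nothing but 5 survives at r1c2, so r1c2=5.
Step 8. [r2c1∈{8}] only 8 remains possible at r2c1. So r2c1=8.
Step 9. [r7c1∈{7}] r7c1 has the single candidate 7 ⇒ r7c1=7.
Step 10. [r5c7∈{2}] r5c7 is down to just 2 ⇒ r5c7=2.
Step 11. [r7c5∈{6}] r7c5 is down to just 6, so r7c5=6.
Step 12. [r9c5∈{3,4}] r9c5 is the only open cell in row 9 admitting 4. So r9c5=4.
Step 13. [r5c1∈{5}] nothing but 5 survives at r5c1. So r5c1=5.
Step 14. [r2c5∈{5}] r2c5 is down to just 5 ⇒ r2c5=5.
Step 15. [r9c9∈{7}] nothing but 7 survives at r9c9 ⇒ r9c9=7.
Step 16. [r6c3∈{8}] r6c3's peers cover all but 8. So r6c3=8.
Step 17. [r2c2∈{4}] nothing but 4 survives at r2c2. So r2c2=4.
Step 18. [r8c5∈{3}] r8c5's peers cover all but 3 ⇒ r8c5=3.
Step 19. [r3c2∈{2}] only 2 remains possible at r3c2 ⇒ r3c2=2.
Step 20. [r6c9∈{3}] r6c9's peers cover all but 3 ⇒ r6c9=3.
Step 21. [r9c2∈{9}] r9c2 has the single candidate 9. So r9c2=9.
Step 22. [r9c1∈{3}] r9c1 has the single candidate 3. So r9c1=3.
Step 23. [r3c3∈{3}] nothing but 3 survives at r3c3. So r3c3=3.
Step 24. [r6c1∈{2}] r6c1's peers cover all but 2. So r6c1=2.
Step 25. [r6c7∈{4}] r6c7 has the single candidate 4, so r6c7=4.
Step 26. [r4c2∈{1}] only 1 remains possible at r4c2 ⇒ r4c2=1.
Step 27. [r4c8∈{7}] r4c8 has the single candidate 7 ⇒ r4c8=7.
Step 28. [r5c8∈{6}] nothing but 6 survives at r5c8. So r5c8=6.
Step 29. [r6c5∈{1}] nothing but 1 survives at r6c5 ⇒ r6c5=1.
Step 30. [r1c3∈{7}] only 7 remains possible at r1c3 ⇒ r1c3=7.
Step 31. [r6c4∈{6}] nothing but 6 survives at r6c4 ⇒ r6c4=6.
Step 32. [r7c2∈{8}] r7c2 has the single candidate 8 ⇒ r7c2=8.
Step 33. [r2c6∈{6}] r2c6's peers cover all but 6. So r2c6=6.
Step 34. [r3c8∈{5}] nothing but 5 survives at r3c8, so r3c8=5.
Step 35. [r5c3∈{9}] r5c3 has the single candidate 9 ⇒ r5c3=9.
Step 36. [r7c8∈{1}] only 1 remains possible at r7c8. So r7c8=1.

Answer: 9 5 7 1 2 3 8 4 6 / 8 4 1 9 5 6 7 3 2 / 6 2 3 4 8 7 1 5 9 / 4 1 6 3 9 2 5 7 8 / 5 3 9 8 7 4 2 6 1 / 2 7 8 6 1 5 4 9 3 / 7 8 4 2 6 9 3 1 5 / 1 6 5 7 3 8 9 2 4 / 3 9 2 5 4 1 6 8 7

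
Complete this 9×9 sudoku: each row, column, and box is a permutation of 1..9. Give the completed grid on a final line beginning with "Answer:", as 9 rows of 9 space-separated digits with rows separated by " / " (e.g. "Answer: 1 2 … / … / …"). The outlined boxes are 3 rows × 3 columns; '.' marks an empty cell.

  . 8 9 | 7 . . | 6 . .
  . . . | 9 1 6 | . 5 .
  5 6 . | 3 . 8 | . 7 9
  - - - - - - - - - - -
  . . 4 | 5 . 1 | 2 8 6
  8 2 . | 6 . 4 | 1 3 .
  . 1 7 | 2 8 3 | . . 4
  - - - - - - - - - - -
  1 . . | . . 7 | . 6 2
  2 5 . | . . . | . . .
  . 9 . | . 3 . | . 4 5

Step 1. [r7c2∈{3,4}] box 7 places 4 nowhere but r7c2, so r7c2=4.
Step 2. [r5c5∈{7,9}] row 5 places 9 nowhere but r5c5. So r5c5=9.
Step 3. [r7c7∈{3,8,9}] r7c7 is the only open cell in row 7 admitting 9 ⇒ r7c7=9.
Step 4. [r8c4∈{1,4,8}] 4 has one home in col 4: r8c4 ⇒ r8c4=4.
Step 5. [r7c3∈{3,8}] in row 7, 3 fits only at r7c3, so r7c3=3.
Step 6. [r1c8∈{1,2}] in col 8, 2 fits only at r1c8, so r1c8=2.
Step 7. [r9c1∈{6,7}] in box 7, 7 fits only at r9c1. So r9c1=7.
Step 8. [r9c7∈{8}] only 8 remains possible at r9c7. So r9c7=8.
Step 9. [r3c7∈{4}] only 4 remains possible at r3c7, so r3c7=4.
Step 10. [r2c7∈{3}] r2c7 has the single candidate 3. So r2c7=3.
Step 11. [r1c1∈{3,4}] across row 1, 3 lands solely at r1c1 ⇒ r1c1=3.
Step 12. [r8c9∈{1,3,7}] in row 8, 3 fits only at r8c9, so r8c9=3.
Step 13. [r1c5∈{4,5}] in row 1, 4 fits only at r1c5. So r1c5=4.
Step 14. [r8c5∈{6}] r8c5 is down to just 6 ⇒ r8c5=6.
Step 15. [r2c3∈{2}] r2c3 is down to just 2. So r2c3=2.
Step 16. [r4c1∈{9}] nothing but 9 survives at r4c1, so r4c1=9.
Step 17. [r8c7∈{7}] r8c7 is down to just 7 ⇒ r8c7=7.
Step 18. [r8c6∈{9}] r8c6 is down to just 9, so r8c6=9.
Step 19. [r3c3∈{1}] r3c3's peers cover all but 1 ⇒ r3c3=1.
Step 20. [r3c5∈{2}] nothing but 2 survives at r3c5. So r3c5=2.
Step 21. [r5c3∈{5}] r5c3 has the single candidate 5, so r5c3=5.
Step 22. [r4c2∈{3}] nothing but 3 survives at r4c2 ⇒ r4c2=3.
Step 23. [r2c2∈{7}] r2c2's peers cover all but 7, so r2c2=7.
Step 24. [r7c4∈{8}] r7c4 has the single candidate 8, so r7c4=8.
Step 25. [r2c9∈{8}] r2c9 is down to just 8 ⇒ r2c9=8.
Step 26. [r6c1∈{6}] r6c1 has the single candidate 6, so r6c1=6.
Step 27. [r6c8∈{9}] only 9 remains possible at r6c8, so r6c8=9.
Step 28. [r9c4∈{1}] r9c4 is down to just 1. So r9c4=1.
Step 29. [r1c9∈{1}] nothing but 1 survives at r1c9, so r1c9=1.
Step 30. [r9c6∈{2}] r9c6 has the single candidate 2, so r9c6=2.
Step 31. [r6c7∈{5}] nothing but 5 survives at r6c7 ⇒ r6c7=5.
Step 32. [r7c5∈{5}] r7c5 is down to just 5 ⇒ r7c5=5.
Step 33. [r5c9∈{7}] only 7 remains possible at r5c9 ⇒ r5c9=7.
Step 34. [r8c3∈{8}] only 8 remains possible at r8c3, so r8c3=8.
Step 35. [r4c5∈{7}] r4c5 is down to just 7, so r4c5=7.
Step 36. [r1c6∈{5}] nothing but 5 survives at r1c6 ⇒ r1c6=5.
Step 37. [r9c3∈{6}] r9c3 is down to just 6. So r9c3=6.
Step 38. [r2c1∈{4}] r2c1's peers cover all but 4. So r2c1=4.
Step 39. [r8c8∈{1}] nothing but 1 survives at r8c8 ⇒ r8c8=1.

Answer: 3 8 9 7 4 5 6 2 1 / 4 7 2 9 1 6 3 5 8 / 5 6 1 3 2 8 4 7 9 / 9 3 4 5 7 1 2 8 6 / 8 2 5 6 9 4 1 3 7 / 6 1 7 2 8 3 5 9 4 / 1 4 3 8 5 7 9 6 2 / 2 5 8 4 6 9 7 1 3 / 7 9 6 1 3 2 8 4 5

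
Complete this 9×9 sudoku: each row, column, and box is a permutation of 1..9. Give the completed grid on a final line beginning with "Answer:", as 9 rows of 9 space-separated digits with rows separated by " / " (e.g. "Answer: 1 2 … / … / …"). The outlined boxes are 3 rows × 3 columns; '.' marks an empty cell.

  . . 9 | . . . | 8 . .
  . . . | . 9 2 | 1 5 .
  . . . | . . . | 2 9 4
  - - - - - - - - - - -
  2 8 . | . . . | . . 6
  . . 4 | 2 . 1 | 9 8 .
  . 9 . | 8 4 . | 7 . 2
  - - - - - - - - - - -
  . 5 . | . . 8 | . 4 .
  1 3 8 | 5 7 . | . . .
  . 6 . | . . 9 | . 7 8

Step 1. [r1c8∈{3,6}] r1c8 is the only open cell in box 3 admitting 6. So r1c8=6.
Step 2. [r5c2∈{7}] r5c2 has the single candidate 7 ⇒ r5c2=7.
Step 3. [r3c5∈{1,3,5,6,8}] col 5 places 8 nowhere but r3c5. So r3c5=8.
Step 4. [r2c2∈{4}] nothing but 4 survives at r2c2 ⇒ r2c2=4.
Step 5. [r5c9∈{3,5}] in col 9, 5 fits only at r5c9. So r5c9=5.
Step 6. [r7c9∈{1,3,9}] across col 9, 1 lands solely at r7c9. So r7c9=1.
Step 7. [r8c6∈{4,6}] across row 8, 4 lands solely at r8c6 ⇒ r8c6=4.
Step 8. [r2c1∈{3,6,7,8}] in row 2, 8 fits only at r2c1 ⇒ r2c1=8.
Step 9. [r3c2∈{1}] r3c2 is down to just 1. So r3c2=1.
Step 10. [r1c4∈{1,3,4,7}] across row 1, 4 lands solely at r1c4 ⇒ r1c4=4.
Step 11. [r1c5∈{1,3,5}] row 1 places 1 nowhere but r1c5 ⇒ r1c5=1.
Step 12. [r4c5∈{3,5}] col 5 places 5 nowhere but r4c5. So r4c5=5.
Step 13. [r9c3∈{2}] r9c3's peers cover all but 2 ⇒ r9c3=2.
Step 14. [r9c5∈{3}] only 3 remains possible at r9c5 ⇒ r9c5=3.
Step 15. [r5c1∈{3,6}] 3 has one home in row 5: r5c1, so r5c1=3.
Step 16. [r7c4∈{6}] r7c4 has the single candidate 6 ⇒ r7c4=6.
Step 17. [r3c6∈{3,5,6,7}] in box 2, 6 fits only at r3c6 ⇒ r3c6=6.
Step 18. [r6c6∈{3}] nothing but 3 survives at r6c6, so r6c6=3.
Step 19. [r7c3∈{7}] only 7 remains possible at r7c3, so r7c3=7.
Step 20. [r4c8∈{1,3}] across col 8, 3 lands solely at r4c8 ⇒ r4c8=3.
Step 21. [r1c6∈{5,7}] r1c6 is the only open cell in col 6 admitting 5. So r1c6=5.
Step 22. [r1c1∈{7}] r1c1 is down to just 7 ⇒ r1c1=7.
Step 23. [r3c4∈{3,7}] 7 has one home in row 3: r3c4, so r3c4=7.
Step 24. [r3c3∈{3,5}] 3 has one home in row 3: r3c3 ⇒ r3c3=3.
Step 25. [r6c3∈{1,5,6}] 5 has one home in col 3: r6c3 ⇒ r6c3=5.
Step 26. [r1c9∈{3}] nothing but 3 survives at r1c9 ⇒ r1c9=3.
Step 27. [r2c9∈{7}] r2c9 is down to just 7 ⇒ r2c9=7.
Step 28. [r4c6∈{7}] r4c6 has the single candidate 7 ⇒ r4c6=7.
Step 29. [r3c1∈{5}] r3c1 is down to just 5 ⇒ r3c1=5.
Step 30. [r2c4∈{3}] r2c4 has the single candidate 3 ⇒ r2c4=3.
Step 31. [r9c4∈{1}] r9c4's peers cover all but 1 ⇒ r9c4=1.
Step 32. [r8c8∈{2}] r8c8's peers cover all but 2, so r8c8=2.
Step 33. [r1c2∈{2}] r1c2 has the single candidate 2 ⇒ r1c2=2.
Step 34. [r5c5∈{6}] r5c5 is down to just 6 ⇒ r5c5=6.
Step 35. [r7c7∈{3}] r7c7 is down to just 3, so r7c7=3.
Step 36. [r4c4∈{9}] r4c4 is down to just 9, so r4c4=9.
Step 37. [r4c3∈{1}] nothing but 1 survives at r4c3, so r4c3=1.
Step 38. [r6c8∈{1}] r6c8 is down to just 1, so r6c8=1.
Step 39. [r4c7∈{4}] only 4 remains possible at r4c7, so r4c7=4.
Step 40. [r6c1∈{6}] only 6 remains possible at r6c1, so r6c1=6.
Step 41. [r9c7∈{5}] r9c7's peers cover all but 5, so r9c7=5.
Step 42. [r8c7∈{6}] r8c7 has the single candidate 6. So r8c7=6.
Step 43. [r8c9∈{9}] r8c9 is down to just 9 ⇒ r8c9=9.
Step 44. [r7c1∈{9}] only 9 remains possible at r7c1, so r7c1=9.
Step 45. [r9c1∈{4}] r9c1 has the single candidate 4 ⇒ r9c1=4.
Step 46. [r7c5∈{2}] r7c5's peers cover all but 2 ⇒ r7c5=2.
Step 47. [r2c3∈{6}] r2c3 has the single candidate 6. So r2c3=6.

Answer: 7 2 9 4 1 5 8 6 3 / 8 4 6 3 9 2 1 5 7 / 5 1 3 7 8 6 2 9 4 / 2 8 1 9 5 7 4 3 6 / 3 7 4 2 6 1 9 8 5 / 6 9 5 8 4 3 7 1 2 / 9 5 7 6 2 8 3 4 1 / 1 3 8 5 7 4 6 2 9 / 4 6 2 1 3 9 5 7 8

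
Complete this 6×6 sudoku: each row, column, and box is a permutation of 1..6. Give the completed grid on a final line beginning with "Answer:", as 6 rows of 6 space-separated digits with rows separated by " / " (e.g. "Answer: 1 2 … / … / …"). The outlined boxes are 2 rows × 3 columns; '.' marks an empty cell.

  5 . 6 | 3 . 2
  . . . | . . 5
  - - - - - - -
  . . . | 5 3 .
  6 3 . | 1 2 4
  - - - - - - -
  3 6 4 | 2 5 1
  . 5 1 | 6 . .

Step 1. [r2c4∈{4}] r2c4's peers cover all but 4. So r2c4=4.
Step 2. [r3c3∈{2}] nothing but 2 survives at r3c3 ⇒ r3c3=2.
Step 3. [r3c1∈{1,4}] in col 1, 4 fits only at r3c1. So r3c1=4.
Step 4. [r2c1∈{1,2}] col 1 places 1 nowhere but r2c1 ⇒ r2c1=1.
Step 5. [r6c1∈{2}] nothing but 2 survives at r6c1, so r6c1=2.
Step 6. [r2c2∈{2}] r2c2's peers cover all but 2 ⇒ r2c2=2.
Step 7. [r1c2∈{4}] r1c2 has the single candidate 4 ⇒ r1c2=4.
Step 8. [r2c3∈{3}] r2c3 has the single candidate 3 ⇒ r2c3=3.
Step 9. [r3c2∈{1}] r3c2 is down to just 1. So r3c2=1.
Step 10. [r2c5∈{6}] nothing but 6 survives at r2c5, so r2c5=6.
Step 11. [r6c6∈{3}] only 3 remains possible at r6c6, so r6c6=3.
Step 12. [r1c5∈{1}] only 1 remains possible at r1c5, so r1c5=1.
Step 13. [r6c5∈{4}] only 4 remains possible at r6c5 ⇒ r6c5=4.
Step 14. [r4c3∈{5}] r4c3 has the single candidate 5. So r4c3=5.
Step 15. [r3c6∈{6}] r3c6 is down to just 6, so r3c6=6.

Answer: 5 4 6 3 1 2 / 1 2 3 4 6 5 / 4 1 2 5 3 6 / 6 3 5 1 2 4 / 3 6 4 2 5 1 / 2 5 1 6 4 3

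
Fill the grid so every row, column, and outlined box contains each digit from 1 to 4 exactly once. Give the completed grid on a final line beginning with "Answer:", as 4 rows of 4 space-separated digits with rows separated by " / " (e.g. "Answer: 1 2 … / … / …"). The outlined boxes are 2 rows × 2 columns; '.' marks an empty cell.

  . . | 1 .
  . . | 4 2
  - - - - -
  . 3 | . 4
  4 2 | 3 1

Step 1. [r2c1∈{1,3}] 3 has one home in row 2: r2c1 ⇒ r2c1=3.
Step 2. [r3c1∈{1}] only 1 remains possible at r3c1, so r3c1=1.
Step 3. [r1c4∈{3}] r1c4 is down to just 3. So r1c4=3.
Step 4. [r1c2∈{4}] r1c2 has the single candidate 4, so r1c2=4.
Step 5. [r3c3∈{2}] nothing but 2 survives at r3c3, so r3c3=2.
Step 6. [r2c2∈{1}] only 1 remains possible at r2c2. So r2c2=1.
Step 7. [r1c1∈{2}] nothing but 2 survives at r1c1 ⇒ r1c1=2.

Answer: 2 4 1 3 / 3 1 4 2 / 1 3 2 4 / 4 2 3 1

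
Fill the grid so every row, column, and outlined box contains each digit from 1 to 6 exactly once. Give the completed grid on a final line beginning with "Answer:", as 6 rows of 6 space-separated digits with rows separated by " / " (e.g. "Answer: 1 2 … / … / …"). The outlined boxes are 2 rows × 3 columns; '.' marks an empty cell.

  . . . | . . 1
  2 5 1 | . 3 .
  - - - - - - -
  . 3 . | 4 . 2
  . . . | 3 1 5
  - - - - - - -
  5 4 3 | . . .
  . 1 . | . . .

Step 1. [r6c1∈{6}] r6c1 has the single candidate 6 ⇒ r6c1=6.
Step 2. [r1c2∈{6}] r1c2 has the single candidate 6 ⇒ r1c2=6.
Step 3. [r6c3∈{2}] r6c3 has the single candidate 2, so r6c3=2.
Step 4. [r5c6∈{6}] r5c6's peers cover all but 6, so r5c6=6.
Step 5. [r1c3∈{4}] r1c3's peers cover all but 4, so r1c3=4.
Step 6. [r6c4∈{5}] nothing but 5 survives at r6c4 ⇒ r6c4=5.
Step 7. [r5c5∈{2}] only 2 remains possible at r5c5 ⇒ r5c5=2.
Step 8. [r3c3∈{5,6}] across row 3, 5 lands solely at r3c3 ⇒ r3c3=5.
Step 9. [r6c5∈{4}] only 4 remains possible at r6c5, so r6c5=4.
Step 10. [r1c4∈{2}] nothing but 2 survives at r1c4, so r1c4=2.
Step 11. [r5c4∈{1}] nothing but 1 survives at r5c4, so r5c4=1.
Step 12. [r4c2∈{2}] r4c2 has the single candidate 2 ⇒ r4c2=2.
Step 13. [r4c3∈{6}] only 6 remains possible at r4c3, so r4c3=6.
Step 14. [r3c5∈{6}] r3c5 is down to just 6 ⇒ r3c5=6.
Step 15. [r2c4∈{6}] nothing but 6 survives at r2c4 ⇒ r2c4=6.
Step 16. [r3c1∈{1}] r3c1 is down to just 1. So r3c1=1.
Step 17. [r4c1∈{4}] r4c1's peers cover all but 4. So r4c1=4.
Step 18. [r6c6∈{3}] only 3 remains possible at r6c6 ⇒ r6c6=3.
Step 19. [r1c5∈{5}] r1c5 has the single candidate 5. So r1c5=5.
Step 20. [r2c6∈{4}] r2c6's peers cover all but 4. So r2c6=4.
Step 21. [r1c1∈{3}] only 3 remains possible at r1c1 ⇒ r1c1=3.

Answer: 3 6 4 2 5 1 / 2 5 1 6 3 4 / 1 3 5 4 6 2 / 4 2 6 3 1 5 / 5 4 3 1 2 6 / 6 1 2 5 4 3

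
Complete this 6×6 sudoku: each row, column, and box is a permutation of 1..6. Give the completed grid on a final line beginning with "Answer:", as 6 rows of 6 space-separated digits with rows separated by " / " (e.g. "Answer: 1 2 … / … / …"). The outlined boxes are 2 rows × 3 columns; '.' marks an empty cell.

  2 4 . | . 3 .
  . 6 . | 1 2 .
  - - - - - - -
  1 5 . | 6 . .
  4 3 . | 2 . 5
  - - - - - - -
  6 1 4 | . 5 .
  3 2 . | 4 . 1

Step 1. [r2c1∈{5}] r2c1 has the single candidate 5 ⇒ r2c1=5.
Step 2. [r3c6∈{3,4}] row 3 places 3 nowhere but r3c6 ⇒ r3c6=3.
Step 3. [r3c3∈{2}] r3c3's peers cover all but 2. So r3c3=2.
Step 4. [r2c3∈{3}] only 3 remains possible at r2c3 ⇒ r2c3=3.
Step 5. [r6c3∈{5}] r6c3 is down to just 5 ⇒ r6c3=5.
Step 6. [r6c5∈{6}] r6c5 has the single candidate 6. So r6c5=6.
Step 7. [r4c5∈{1}] r4c5 is down to just 1 ⇒ r4c5=1.
Step 8. [r1c3∈{1}] only 1 remains possible at r1c3, so r1c3=1.
Step 9. [r4c3∈{6}] r4c3's peers cover all but 6, so r4c3=6.
Step 10. [r1c6∈{6}] r1c6's peers cover all but 6 ⇒ r1c6=6.
Step 11. [r3c5∈{4}] nothing but 4 survives at r3c5, so r3c5=4.
Step 12. [r2c6∈{4}] r2c6 has the single candidate 4. So r2c6=4.
Step 13. [r1c4∈{5}] only 5 remains possible at r1c4, so r1c4=5.
Step 14. [r5c4∈{3}] r5c4's peers cover all but 3. So r5c4=3.
Step 15. [r5c6∈{2}] r5c6 has the single candidate 2, so r5c6=2.

Answer: 2 4 1 5 3 6 / 5 6 3 1 2 4 / 1 5 2 6 4 3 / 4 3 6 2 1 5 / 6 1 4 3 5 2 / 3 2 5 4 6 1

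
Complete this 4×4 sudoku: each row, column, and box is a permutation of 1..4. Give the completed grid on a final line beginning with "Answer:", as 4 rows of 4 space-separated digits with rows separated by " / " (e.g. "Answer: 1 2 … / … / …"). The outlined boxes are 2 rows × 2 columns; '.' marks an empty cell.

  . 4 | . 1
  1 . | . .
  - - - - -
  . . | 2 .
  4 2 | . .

Step 1. [r1c3∈{3}] r1c3's peers cover all but 3 ⇒ r1c3=3.
Step 2. [r3c4∈{3,4}] r3c4 is the only open cell in row 3 admitting 4. So r3c4=4.
Step 3. [r3c1∈{3}] nothing but 3 survives at r3c1. So r3c1=3.
Step 4. [r2c4∈{2}] r2c4 has the single candidate 2 ⇒ r2c4=2.
Step 5. [r2c2∈{3}] r2c2 has the single candidate 3, so r2c2=3.
Step 6. [r2c3∈{4}] r2c3's peers cover all but 4, so r2c3=4.
Step 7. [r1c1∈{2}] only 2 remains possible at r1c1. So r1c1=2.
Step 8. [r4c3∈{1}] r4c3 is down to just 1, so r4c3=1.
Step 9. [r4c4∈{3}] r4c4's peers cover all but 3. So r4c4=3.
Step 10. [r3c2∈{1}] r3c2 is down to just 1, so r3c2=1.

Answer: 2 4 3 1 / 1 3 4 2 / 3 1 2 4 / 4 2 1 3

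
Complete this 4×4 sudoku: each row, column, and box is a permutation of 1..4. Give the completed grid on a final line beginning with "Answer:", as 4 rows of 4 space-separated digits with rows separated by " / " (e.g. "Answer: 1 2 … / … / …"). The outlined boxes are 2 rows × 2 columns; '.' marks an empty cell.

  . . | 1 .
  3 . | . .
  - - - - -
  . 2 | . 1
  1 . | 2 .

Step 1. [r1c2∈{4}] r1c2's peers cover all but 4, so r1c2=4.
Step 2. [r4c4∈{3,4}] row 4 places 4 nowhere but r4c4, so r4c4=4.
Step 3. [r1c1∈{2}] r1c1 has the single candidate 2 ⇒ r1c1=2.
Step 4. [r3c3∈{3}] nothing but 3 survives at r3c3 ⇒ r3c3=3.
Step 5. [r2c4∈{2}] r2c4 has the single candidate 2 ⇒ r2c4=2.
Step 6. [r3c1∈{4}] r3c1 is down to just 4, so r3c1=4.
Step 7. [r4c2∈{3}] nothing but 3 survives at r4c2. So r4c2=3.
Step 8. [r2c2∈{1}] r2c2's peers cover all but 1. So r2c2=1.
Step 9. [r1c4∈{3}] only 3 remains possible at r1c4, so r1c4=3.
Step 10. [r2c3∈{4}] r2c3 has the single candidate 4 ⇒ r2c3=4.

Answer: 2 4 1 3 / 3 1 4 2 / 4 2 3 1 / 1 3 2 4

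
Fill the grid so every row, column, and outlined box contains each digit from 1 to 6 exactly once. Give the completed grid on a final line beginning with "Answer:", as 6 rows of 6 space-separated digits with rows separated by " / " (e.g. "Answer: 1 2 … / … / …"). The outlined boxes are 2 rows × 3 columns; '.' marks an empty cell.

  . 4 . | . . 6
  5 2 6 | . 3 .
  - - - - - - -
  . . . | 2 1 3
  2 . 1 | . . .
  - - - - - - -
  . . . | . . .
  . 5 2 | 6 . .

Step 1. [r6c1∈{1,3,4}] row 6 places 3 nowhere but r6c1 ⇒ r6c1=3.
Step 2. [r6c5∈{4}] r6c5 is down to just 4, so r6c5=4.
Step 3. [r5c2∈{1,6}] r5c2 is the only open cell in col 2 admitting 1. So r5c2=1.
Step 4. [r5c6∈{2,5}] across col 6, 2 lands solely at r5c6, so r5c6=2.
Step 5. [r5c5∈{5}] r5c5 is down to just 5, so r5c5=5.
Step 6. [r1c4∈{1,5}] across row 1, 5 lands solely at r1c4 ⇒ r1c4=5.
Step 7. [r5c3∈{4}] only 4 remains possible at r5c3 ⇒ r5c3=4.
Step 8. [r3c2∈{6}] nothing but 6 survives at r3c2 ⇒ r3c2=6.
Step 9. [r4c4∈{4}] r4c4 is down to just 4, so r4c4=4.
Step 10. [r6c6∈{1}] r6c6 has the single candidate 1, so r6c6=1.
Step 11. [r4c5∈{6}] only 6 remains possible at r4c5, so r4c5=6.
Step 12. [r1c3∈{3}] only 3 remains possible at r1c3. So r1c3=3.
Step 13. [r4c6∈{5}] only 5 remains possible at r4c6 ⇒ r4c6=5.
Step 14. [r5c1∈{6}] r5c1 is down to just 6, so r5c1=6.
Step 15. [r3c1∈{4}] r3c1 has the single candidate 4. So r3c1=4.
Step 16. [r5c4∈{3}] nothing but 3 survives at r5c4. So r5c4=3.
Step 17. [r3c3∈{5}] r3c3's peers cover all but 5, so r3c3=5.
Step 18. [r1c1∈{1}] r1c1 has the single candidate 1 ⇒ r1c1=1.
Step 19. [r2c6∈{4}] only 4 remains possible at r2c6 ⇒ r2c6=4.
Step 20. [r2c4∈{1}] nothing but 1 survives at r2c4. So r2c4=1.
Step 21. [r4c2∈{3}] nothing but 3 survives at r4c2, so r4c2=3.
Step 22. [r1c5∈{2}] r1c5's peers cover all but 2, so r1c5=2.

Answer: 1 4 3 5 2 6 / 5 2 6 1 3 4 / 4 6 5 2 1 3 / 2 3 1 4 6 5 / 6 1 4 3 5 2 / 3 5 2 6 4 1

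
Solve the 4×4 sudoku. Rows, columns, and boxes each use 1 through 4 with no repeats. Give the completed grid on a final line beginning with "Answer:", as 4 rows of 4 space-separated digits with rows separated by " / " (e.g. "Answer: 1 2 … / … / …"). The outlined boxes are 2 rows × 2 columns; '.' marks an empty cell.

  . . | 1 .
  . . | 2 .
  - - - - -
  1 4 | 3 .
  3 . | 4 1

Step 1. [r1c1∈{2,4}] across col 1, 2 lands solely at r1c1, so r1c1=2.
Step 2. [r1c4∈{3,4}] 4 has one home in row 1: r1c4, so r1c4=4.
Step 3. [r1c2∈{3}] r1c2 has the single candidate 3, so r1c2=3.
Step 4. [r4c2∈{2}] r4c2's peers cover all but 2. So r4c2=2.
Step 5. [r2c2∈{1}] r2c2 is down to just 1 ⇒ r2c2=1.
Step 6. [r2c1∈{4}] r2c1 has the single candidate 4, so r2c1=4.
Step 7. [r3c4∈{2}] nothing but 2 survives at r3c4, so r3c4=2.
Step 8. [r2c4∈{3}] r2c4's peers cover all but 3, so r2c4=3.

Answer: 2 3 1 4 / 4 1 2 3 / 1 4 3 2 / 3 2 4 1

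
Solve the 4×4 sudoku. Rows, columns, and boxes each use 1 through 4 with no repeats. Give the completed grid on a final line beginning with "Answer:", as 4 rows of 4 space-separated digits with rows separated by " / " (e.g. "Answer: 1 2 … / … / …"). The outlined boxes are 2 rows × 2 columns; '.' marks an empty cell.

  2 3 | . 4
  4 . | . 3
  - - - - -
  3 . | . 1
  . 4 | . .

Step 1. [r2c3∈{1,2}] in row 2, 2 fits only at r2c3 ⇒ r2c3=2.
Step 2. [r1c3∈{1}] only 1 remains possible at r1c3, so r1c3=1.
Step 3. [r4c4∈{2}] r4c4 has the single candidate 2 ⇒ r4c4=2.
Step 4. [r3c2∈{2}] r3c2 has the single candidate 2. So r3c2=2.
Step 5. [r3c3∈{4}] r3c3's peers cover all but 4, so r3c3=4.
Step 6. [r2c2∈{1}] nothing but 1 survives at r2c2, so r2c2=1.
Step 7. [r4c3∈{3}] only 3 remains possible at r4c3. So r4c3=3.
Step 8. [r4c1∈{1}] r4c1 has the single candidate 1 ⇒ r4c1=1.

Answer: 2 3 1 4 / 4 1 2 3 / 3 2 4 1 / 1 4 3 2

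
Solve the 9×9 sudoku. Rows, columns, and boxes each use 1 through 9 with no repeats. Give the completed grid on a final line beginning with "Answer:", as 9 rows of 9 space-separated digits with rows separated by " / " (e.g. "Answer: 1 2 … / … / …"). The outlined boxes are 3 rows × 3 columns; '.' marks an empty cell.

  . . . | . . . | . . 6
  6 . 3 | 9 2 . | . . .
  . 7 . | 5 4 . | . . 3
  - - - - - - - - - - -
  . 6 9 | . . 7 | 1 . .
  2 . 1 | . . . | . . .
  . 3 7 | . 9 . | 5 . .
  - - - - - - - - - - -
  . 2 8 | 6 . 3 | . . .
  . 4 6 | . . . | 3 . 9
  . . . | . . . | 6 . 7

Step 1. [r9c3∈{5}] r9c3 is down to just 5. So r9c3=5.
Step 2. [r9c6∈{1,2,4,8,9}] 9 has one home in col 6: r9c6. So r9c6=9.
Step 3. [r9c2∈{1}] r9c2's peers cover all but 1, so r9c2=1.
Step 4. [r9c5∈{8}] r9c5's peers cover all but 8, so r9c5=8.
Step 5. [r8c8∈{1,2,5,8}] across row 8, 8 lands solely at r8c8. So r8c8=8.
Step 6. [r9c8∈{2,4}] across box 9, 2 lands solely at r9c8. So r9c8=2.
Step 7. [r1c2∈{5,8,9}] in col 2, 9 fits only at r1c2 ⇒ r1c2=9.
Step 8. [r7c7∈{4}] only 4 remains possible at r7c7, so r7c7=4.
Step 9. [r5c5∈{3,5,6}] 6 has one home in col 5: r5c5 ⇒ r5c5=6.
Step 10. [r8c1∈{7}] r8c1's peers cover all but 7, so r8c1=7.
Step 11. [r1c4∈{1,3,7,8}] across col 4, 7 lands solely at r1c4 ⇒ r1c4=7.
Step 12. [r1c3∈{2,4}] 4 has one home in col 3: r1c3 ⇒ r1c3=4.
Step 13. [r9c4∈{4}] r9c4 has the single candidate 4. So r9c4=4.
Step 14. [r3c6∈{1,6,8}] 6 has one home in row 3: r3c6, so r3c6=6.
Step 15. [r7c5∈{1,5,7}] row 7 places 7 nowhere but r7c5 ⇒ r7c5=7.
Step 16. [r1c7∈{2,8}] across row 1, 2 lands solely at r1c7 ⇒ r1c7=2.
Step 17. [r1c5∈{1,3}] 3 has one home in row 1: r1c5 ⇒ r1c5=3.
Step 18. [r4c5∈{5}] r4c5's peers cover all but 5, so r4c5=5.
Step 19. [r1c1∈{1,5,8}] 5 has one home in col 1: r1c1, so r1c1=5.
Step 20. [r2c2∈{8}] only 8 remains possible at r2c2 ⇒ r2c2=8.
Step 21. [r1c8∈{1}] only 1 remains possible at r1c8. So r1c8=1.
Step 22. [r8c5∈{1}] r8c5 is down to just 1, so r8c5=1.
Step 23. [r8c4∈{2}] r8c4 is down to just 2 ⇒ r8c4=2.
Step 24. [r6c6∈{1,2,4,8}] in col 6, 2 fits only at r6c6, so r6c6=2.
Step 25. [r5c6∈{4,8}] across col 6, 4 lands solely at r5c6. So r5c6=4.
Step 26. [r5c9∈{8}] nothing but 8 survives at r5c9 ⇒ r5c9=8.
Step 27. [r6c9∈{4}] r6c9's peers cover all but 4, so r6c9=4.
Step 28. [r2c9∈{5}] nothing but 5 survives at r2c9. So r2c9=5.
Step 29. [r2c7∈{7}] only 7 remains possible at r2c7, so r2c7=7.
Step 30. [r6c1∈{8}] nothing but 8 survives at r6c1. So r6c1=8.
Step 31. [r5c7∈{9}] nothing but 9 survives at r5c7. So r5c7=9.
Step 32. [r4c8∈{3}] r4c8 has the single candidate 3, so r4c8=3.
Step 33. [r7c8∈{5}] only 5 remains possible at r7c8. So r7c8=5.
Step 34. [r4c9∈{2}] nothing but 2 survives at r4c9, so r4c9=2.
Step 35. [r4c1∈{4}] r4c1's peers cover all but 4, so r4c1=4.
Step 36. [r2c8∈{4}] r2c8 has the single candidate 4. So r2c8=4.
Step 37. [r6c8∈{6}] r6c8 is down to just 6. So r6c8=6.
Step 38. [r1c6∈{8}] r1c6's peers cover all but 8 ⇒ r1c6=8.
Step 39. [r3c1∈{1}] only 1 remains possible at r3c1. So r3c1=1.
Step 40. [r3c7∈{8}] r3c7's peers cover all but 8. So r3c7=8.
Step 41. [r5c4∈{3}] only 3 remains possible at r5c4, so r5c4=3.
Step 42. [r7c1∈{9}] nothing but 9 survives at r7c1. So r7c1=9.
Step 43. [r5c8∈{7}] r5c8 has the single candidate 7 ⇒ r5c8=7.
Step 44. [r6c4∈{1}] r6c4's peers cover all but 1 ⇒ r6c4=1.
Step 45. [r3c3∈{2}] r3c3 is down to just 2, so r3c3=2.
Step 46. [r7c9∈{1}] r7c9 is down to just 1 ⇒ r7c9=1.
Step 47. [r4c4∈{8}] r4c4's peers cover all but 8, so r4c4=8.
Step 48. [r5c2∈{5}] only 5 remains possible at r5c2, so r5c2=5.
Step 49. [r3c8∈{9}] only 9 remains possible at r3c8. So r3c8=9.
Step 50. [r2c6∈{1}] nothing but 1 survives at r2c6, so r2c6=1.
Step 51. [r9c1∈{3}] r9c1 is down to just 3 ⇒ r9c1=3.
Step 52. [r8c6∈{5}] nothing but 5 survives at r8c6, so r8c6=5.

Answer: 5 9 4 7 3 8 2 1 6 / 6 8 3 9 2 1 7 4 5 / 1 7 2 5 4 6 8 9 3 / 4 6 9 8 5 7 1 3 2 / 2 5 1 3 6 4 9 7 8 / 8 3 7 1 9 2 5 6 4 / 9 2 8 6 7 3 4 5 1 / 7 4 6 2 1 5 3 8 9 / 3 1 5 4 8 9 6 2 7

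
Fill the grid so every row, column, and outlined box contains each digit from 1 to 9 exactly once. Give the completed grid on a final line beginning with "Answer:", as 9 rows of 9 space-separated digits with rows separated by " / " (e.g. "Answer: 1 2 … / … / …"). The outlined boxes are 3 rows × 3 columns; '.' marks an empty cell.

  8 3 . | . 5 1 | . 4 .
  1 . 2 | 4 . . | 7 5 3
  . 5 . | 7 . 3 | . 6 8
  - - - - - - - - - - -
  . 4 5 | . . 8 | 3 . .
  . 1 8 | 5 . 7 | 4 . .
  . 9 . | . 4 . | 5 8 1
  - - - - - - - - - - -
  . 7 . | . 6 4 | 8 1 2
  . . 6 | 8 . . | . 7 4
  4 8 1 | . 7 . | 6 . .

Step 1. [r8c7∈{9}] only 9 remains possible at r8c7. So r8c7=9.
Step 2. [r1c4∈{2,6,9}] across row 1, 6 lands solely at r1c4. So r1c4=6.
Step 3. [r3c5∈{2,9}] r3c5 is the only open cell in box 2 admitting 2 ⇒ r3c5=2.
Step 4. [r1c9∈{9}] r1c9 is down to just 9. So r1c9=9.
Step 5. [r7c1∈{3,5,9}] 5 has one home in row 7: r7c1, so r7c1=5.
Step 6. [r7c3∈{3,9}] r7c3 is the only open cell in box 7 admitting 9 ⇒ r7c3=9.
Step 7. [r6c3∈{3,7}] in col 3, 3 fits only at r6c3, so r6c3=3.
Step 8. [r6c4∈{2}] r6c4 has the single candidate 2, so r6c4=2.
Step 9. [r9c6∈{2,5,9}] r9c6 is the only open cell in row 9 admitting 2, so r9c6=2.
Step 10. [r8c1∈{2,3}] across col 1, 3 lands solely at r8c1. So r8c1=3.
Step 11. [r9c4∈{3,9}] across row 9, 9 lands solely at r9c4. So r9c4=9.
Step 12. [r5c9∈{6}] nothing but 6 survives at r5c9. So r5c9=6.
Step 13. [r4c1∈{2,6,7}] across row 4, 6 lands solely at r4c1, so r4c1=6.
Step 14. [r4c8∈{2,9}] across row 4, 2 lands solely at r4c8, so r4c8=2.
Step 15. [r4c5∈{1,9}] 9 has one home in row 4: r4c5, so r4c5=9.
Step 16. [r9c8∈{3}] only 3 remains possible at r9c8, so r9c8=3.
Step 17. [r2c2∈{6}] r2c2's peers cover all but 6. So r2c2=6.
Step 18. [r4c9∈{7}] r4c9 is down to just 7, so r4c9=7.
Step 19. [r1c3∈{7}] only 7 remains possible at r1c3 ⇒ r1c3=7.
Step 20. [r6c1∈{7}] r6c1's peers cover all but 7, so r6c1=7.
Step 21. [r3c7∈{1}] r3c7's peers cover all but 1. So r3c7=1.
Step 22. [r6c6∈{6}] r6c6 is down to just 6, so r6c6=6.
Step 23. [r3c3∈{4}] r3c3's peers cover all but 4 ⇒ r3c3=4.
Step 24. [r8c6∈{5}] r8c6's peers cover all but 5. So r8c6=5.
Step 25. [r8c5∈{1}] r8c5's peers cover all but 1, so r8c5=1.
Step 26. [r5c8∈{9}] r5c8 has the single candidate 9. So r5c8=9.
Step 27. [r2c6∈{9}] nothing but 9 survives at r2c6, so r2c6=9.
Step 28. [r9c9∈{5}] nothing but 5 survives at r9c9. So r9c9=5.
Step 29. [r7c4∈{3}] r7c4 is down to just 3, so r7c4=3.
Step 30. [r8c2∈{2}] r8c2 is down to just 2. So r8c2=2.
Step 31. [r3c1∈{9}] only 9 remains possible at r3c1 ⇒ r3c1=9.
Step 32. [r5c1∈{2}] nothing but 2 survives at r5c1 ⇒ r5c1=2.
Step 33. [r1c7∈{2}] r1c7's peers cover all but 2, so r1c7=2.
Step 34. [r5c5∈{3}] r5c5 has the single candidate 3, so r5c5=3.
Step 35. [r2c5∈{8}] r2c5 has the single candidate 8, so r2c5=8.
Step 36. [r4c4∈{1}] r4c4 is down to just 1, so r4c4=1.

Answer: 8 3 7 6 5 1 2 4 9 / 1 6 2 4 8 9 7 5 3 / 9 5 4 7 2 3 1 6 8 / 6 4 5 1 9 8 3 2 7 / 2 1 8 5 3 7 4 9 6 / 7 9 3 2 4 6 5 8 1 / 5 7 9 3 6 4 8 1 2 / 3 2 6 8 1 5 9 7 4 / 4 8 1 9 7 2 6 3 5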